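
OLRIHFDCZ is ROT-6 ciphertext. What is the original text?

O(14): 14−6=8 → I
L(11): 11−6=5 → F
R(17): 17−6=11 → L
I(8): 8−6=2 → C
H(7): 7−6=1 → B
F(5): 5−6=-1≡25 → Z
D(3): 3−6=-3≡23 → X
C(2): 2−6=-4≡22 → W
Z(25): 25−6=19 → T

IFLCBZXWT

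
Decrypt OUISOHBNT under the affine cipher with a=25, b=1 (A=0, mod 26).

NHTJNUAOI

The inverse of 25 mod 26 is 25, since 25·25=625≡1. Apply D(y)=25·(y−1) mod 26:
O(14): 25·(14−1)=325≡13 → N
U(20): 25·(20−1)=475≡7 → H
I(8): 25·(8−1)=175≡19 → T
S(18): 25·(18−1)=425≡9 → J
O(14): 25·(14−1)=325≡13 → N
H(7): 25·(7−1)=150≡20 → U
B(1): 25·(1−1)=0 → A
N(13): 25·(13−1)=300≡14 → O
T(19): 25·(19−1)=450≡8 → I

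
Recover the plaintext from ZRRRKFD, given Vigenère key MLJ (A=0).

Repeat the key across the ciphertext: MLJMLJM
Z(25)−M(12): 13 → N
R(17)−L(11): 6 → G
R(17)−J(9): 8 → I
R(17)−M(12): 5 → F
K(10)−L(11): -1≡25 → Z
F(5)−J(9): -4≡22 → W
D(3)−M(12): -9≡17 → R

NGIFZWR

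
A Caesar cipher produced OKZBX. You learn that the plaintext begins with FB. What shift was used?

9

From the crib: O(14)−F(5)=9, so the shift is 9.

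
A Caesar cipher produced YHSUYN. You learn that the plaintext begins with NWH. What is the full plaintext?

NWHJNC

From the crib: Y(24)−N(13)=11, so the shift is 11.
Subtract 11 from each ciphertext letter:
Y(24): 24−11=13 → N
H(7): 7−11=-4≡22 → W
S(18): 18−11=7 → H
U(20): 20−11=9 → J
Y(24): 24−11=13 → N
N(13): 13−11=2 → C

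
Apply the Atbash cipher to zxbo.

acyl

z(25) → a(0)
x(23) → c(2)
b(1) → y(24)
o(14) → l(11)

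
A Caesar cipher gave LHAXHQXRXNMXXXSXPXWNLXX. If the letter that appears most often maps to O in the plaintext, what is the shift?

9

The most frequent ciphertext letter is X (appears 10 times).
X is position 23; O is position 14.
Shift = 9.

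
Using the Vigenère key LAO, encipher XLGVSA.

ILUGSO

Repeat the key across the message: LAOLAO
X(23)+L(11): 34≡8 → I
L(11)+A(0): 11 → L
G(6)+O(14): 20 → U
V(21)+L(11): 32≡6 → G
S(18)+A(0): 18 → S
A(0)+O(14): 14 → O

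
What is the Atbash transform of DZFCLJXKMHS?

D(3) → W(22)
Z(25) → A(0)
F(5) → U(20)
C(2) → X(23)
L(11) → O(14)
J(9) → Q(16)
X(23) → C(2)
K(10) → P(15)
M(12) → N(13)
H(7) → S(18)
S(18) → H(7)

WAUXOQCPNSH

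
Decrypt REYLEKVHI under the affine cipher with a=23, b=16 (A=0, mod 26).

REGTECHDU

The inverse of 23 mod 26 is 17, since 23·17=391≡1. Apply D(y)=17·(y−16) mod 26:
R(17): 17·(17−16)=17 → R
E(4): 17·(4−16)=-204≡4 → E
Y(24): 17·(24−16)=136≡6 → G
L(11): 17·(11−16)=-85≡19 → T
E(4): 17·(4−16)=-204≡4 → E
K(10): 17·(10−16)=-102≡2 → C
V(21): 17·(21−16)=85≡7 → H
H(7): 17·(7−16)=-153≡3 → D
I(8): 17·(8−16)=-136≡20 → U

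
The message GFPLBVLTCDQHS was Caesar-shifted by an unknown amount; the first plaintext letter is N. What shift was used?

From the crib: G(6)−N(13)=-7≡19, so the shift is 19.

19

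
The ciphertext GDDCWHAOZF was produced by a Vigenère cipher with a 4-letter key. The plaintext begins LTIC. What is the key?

VKVA

Subtract each crib letter from the matching ciphertext letter (mod 26):
G(6)−L(11)=-5≡21 → V
D(3)−T(19)=-16≡10 → K
D(3)−I(8)=-5≡21 → V
C(2)−C(2)=0 → A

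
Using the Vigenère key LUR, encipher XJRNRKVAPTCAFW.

IDIYLBGUGEWRQQ

Repeat the key across the message: LURLURLURLURLU
X(23)+L(11): 34≡8 → I
J(9)+U(20): 29≡3 → D
R(17)+R(17): 34≡8 → I
N(13)+L(11): 24 → Y
R(17)+U(20): 37≡11 → L
K(10)+R(17): 27≡1 → B
V(21)+L(11): 32≡6 → G
A(0)+U(20): 20 → U
P(15)+R(17): 32≡6 → G
T(19)+L(11): 30≡4 → E
C(2)+U(20): 22 → W
A(0)+R(17): 17 → R
F(5)+L(11): 16 → Q
W(22)+U(20): 42≡16 → Q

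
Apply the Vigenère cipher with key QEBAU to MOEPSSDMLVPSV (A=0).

Repeat the key across the message: QEBAUQEBAUQEB
M(12)+Q(16): 28≡2 → C
O(14)+E(4): 18 → S
E(4)+B(1): 5 → F
P(15)+A(0): 15 → P
S(18)+U(20): 38≡12 → M
S(18)+Q(16): 34≡8 → I
D(3)+E(4): 7 → H
M(12)+B(1): 13 → N
L(11)+A(0): 11 → L
V(21)+U(20): 41≡15 → P
P(15)+Q(16): 31≡5 → F
S(18)+E(4): 22 → W
V(21)+B(1): 22 → W

CSFPMIHNLPFWW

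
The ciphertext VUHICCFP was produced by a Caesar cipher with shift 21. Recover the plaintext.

AZMNHHKU

V(21): 21−21=0 → A
U(20): 20−21=-1≡25 → Z
H(7): 7−21=-14≡12 → M
I(8): 8−21=-13≡13 → N
C(2): 2−21=-19≡7 → H
C(2): 2−21=-19≡7 → H
F(5): 5−21=-16≡10 → K
P(15): 15−21=-6≡20 → U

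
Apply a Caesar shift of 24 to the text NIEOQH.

N(13): 13+24=37≡11 → L
I(8): 8+24=32≡6 → G
E(4): 4+24=28≡2 → C
O(14): 14+24=38≡12 → M
Q(16): 16+24=40≡14 → O
H(7): 7+24=31≡5 → F

LGCMOF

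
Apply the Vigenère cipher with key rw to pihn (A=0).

geyj

Repeat the key across the message: rwrw
p(15)+r(17): 32≡6 → g
i(8)+w(22): 30≡4 → e
h(7)+r(17): 24 → y
n(13)+w(22): 35≡9 → j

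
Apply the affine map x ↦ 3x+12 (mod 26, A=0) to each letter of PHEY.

P(15): 3·15+12=57≡5 → F
H(7): 3·7+12=33≡7 → H
E(4): 3·4+12=24 → Y
Y(24): 3·24+12=84≡6 → G

FHYG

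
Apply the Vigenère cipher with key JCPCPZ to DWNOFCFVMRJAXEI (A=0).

MYCQUBOXBTYZGGX

Repeat the key across the message: JCPCPZJCPCPZJCP
D(3)+J(9): 12 → M
W(22)+C(2): 24 → Y
N(13)+P(15): 28≡2 → C
O(14)+C(2): 16 → Q
F(5)+P(15): 20 → U
C(2)+Z(25): 27≡1 → B
F(5)+J(9): 14 → O
V(21)+C(2): 23 → X
M(12)+P(15): 27≡1 → B
R(17)+C(2): 19 → T
J(9)+P(15): 24 → Y
A(0)+Z(25): 25 → Z
X(23)+J(9): 32≡6 → G
E(4)+C(2): 6 → G
I(8)+P(15): 23 → X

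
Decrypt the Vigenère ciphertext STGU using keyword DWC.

PXER

Repeat the key across the ciphertext: DWCD
S(18)−D(3): 15 → P
T(19)−W(22): -3≡23 → X
G(6)−C(2): 4 → E
U(20)−D(3): 17 → R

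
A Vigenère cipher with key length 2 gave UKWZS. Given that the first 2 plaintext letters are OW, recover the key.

Subtract each crib letter from the matching ciphertext letter (mod 26):
U(20)−O(14)=6 → G
K(10)−W(22)=-12≡14 → O

GO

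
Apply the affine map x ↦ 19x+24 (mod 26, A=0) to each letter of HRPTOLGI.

BJXVEZIU

H(7): 19·7+24=157≡1 → B
R(17): 19·17+24=347≡9 → J
P(15): 19·15+24=309≡23 → X
T(19): 19·19+24=385≡21 → V
O(14): 19·14+24=290≡4 → E
L(11): 19·11+24=233≡25 → Z
G(6): 19·6+24=138≡8 → I
I(8): 19·8+24=176≡20 → U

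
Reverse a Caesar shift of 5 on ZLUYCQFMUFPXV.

Z(25): 25−5=20 → U
L(11): 11−5=6 → G
U(20): 20−5=15 → P
Y(24): 24−5=19 → T
C(2): 2−5=-3≡23 → X
Q(16): 16−5=11 → L
F(5): 5−5=0 → A
M(12): 12−5=7 → H
U(20): 20−5=15 → P
F(5): 5−5=0 → A
P(15): 15−5=10 → K
X(23): 23−5=18 → S
V(21): 21−5=16 → Q

UGPTXLAHPAKSQ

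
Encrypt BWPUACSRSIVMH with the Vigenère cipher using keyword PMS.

Repeat the key across the message: PMSPMSPMSPMSP
B(1)+P(15): 16 → Q
W(22)+M(12): 34≡8 → I
P(15)+S(18): 33≡7 → H
U(20)+P(15): 35≡9 → J
A(0)+M(12): 12 → M
C(2)+S(18): 20 → U
S(18)+P(15): 33≡7 → H
R(17)+M(12): 29≡3 → D
S(18)+S(18): 36≡10 → K
I(8)+P(15): 23 → X
V(21)+M(12): 33≡7 → H
M(12)+S(18): 30≡4 → E
H(7)+P(15): 22 → W

QIHJMUHDKXHEW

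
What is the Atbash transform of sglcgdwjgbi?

htoxtwdqtyr

s(18) → h(7)
g(6) → t(19)
l(11) → o(14)
c(2) → x(23)
g(6) → t(19)
d(3) → w(22)
w(22) → d(3)
j(9) → q(16)
g(6) → t(19)
b(1) → y(24)
i(8) → r(17)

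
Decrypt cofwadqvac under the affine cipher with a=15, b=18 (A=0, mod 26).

syncezmves

The inverse of 15 mod 26 is 7, since 15·7=105≡1. Apply D(y)=7·(y−18) mod 26:
c(2): 7·(2−18)=-112≡18 → s
o(14): 7·(14−18)=-28≡24 → y
f(5): 7·(5−18)=-91≡13 → n
w(22): 7·(22−18)=28≡2 → c
a(0): 7·(0−18)=-126≡4 → e
d(3): 7·(3−18)=-105≡25 → z
q(16): 7·(16−18)=-14≡12 → m
v(21): 7·(21−18)=21 → v
a(0): 7·(0−18)=-126≡4 → e
c(2): 7·(2−18)=-112≡18 → s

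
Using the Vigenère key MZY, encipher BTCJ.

NSAV

Repeat the key across the message: MZYM
B(1)+M(12): 13 → N
T(19)+Z(25): 44≡18 → S
C(2)+Y(24): 26≡0 → A
J(9)+M(12): 21 → V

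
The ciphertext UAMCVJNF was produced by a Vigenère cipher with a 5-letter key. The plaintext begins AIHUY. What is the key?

Subtract each crib letter from the matching ciphertext letter (mod 26):
U(20)−A(0)=20 → U
A(0)−I(8)=-8≡18 → S
M(12)−H(7)=5 → F
C(2)−U(20)=-18≡8 → I
V(21)−Y(24)=-3≡23 → X

USFIX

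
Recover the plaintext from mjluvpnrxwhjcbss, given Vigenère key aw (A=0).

Repeat the key across the ciphertext: awawawawawawawaw
m(12)−a(0): 12 → m
j(9)−w(22): -13≡13 → n
l(11)−a(0): 11 → l
u(20)−w(22): -2≡24 → y
v(21)−a(0): 21 → v
p(15)−w(22): -7≡19 → t
n(13)−a(0): 13 → n
r(17)−w(22): -5≡21 → v
x(23)−a(0): 23 → x
w(22)−w(22): 0 → a
h(7)−a(0): 7 → h
j(9)−w(22): -13≡13 → n
c(2)−a(0): 2 → c
b(1)−w(22): -21≡5 → f
s(18)−a(0): 18 → s
s(18)−w(22): -4≡22 → w

mnlyvtnvxahncfsw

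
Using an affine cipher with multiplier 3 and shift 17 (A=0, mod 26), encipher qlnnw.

nyeef

q(16): 3·16+17=65≡13 → n
l(11): 3·11+17=50≡24 → y
n(13): 3·13+17=56≡4 → e
n(13): 3·13+17=56≡4 → e
w(22): 3·22+17=83≡5 → f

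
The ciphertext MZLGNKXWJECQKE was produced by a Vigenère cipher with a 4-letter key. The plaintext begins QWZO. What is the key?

WDMS

Subtract each crib letter from the matching ciphertext letter (mod 26):
M(12)−Q(16)=-4≡22 → W
Z(25)−W(22)=3 → D
L(11)−Z(25)=-14≡12 → M
G(6)−O(14)=-8≡18 → S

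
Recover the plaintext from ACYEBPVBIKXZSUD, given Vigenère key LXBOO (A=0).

PFXQNEYAUWMCRGP

Repeat the key across the ciphertext: LXBOOLXBOOLXBOO
A(0)−L(11): -11≡15 → P
C(2)−X(23): -21≡5 → F
Y(24)−B(1): 23 → X
E(4)−O(14): -10≡16 → Q
B(1)−O(14): -13≡13 → N
P(15)−L(11): 4 → E
V(21)−X(23): -2≡24 → Y
B(1)−B(1): 0 → A
I(8)−O(14): -6≡20 → U
K(10)−O(14): -4≡22 → W
X(23)−L(11): 12 → M
Z(25)−X(23): 2 → C
S(18)−B(1): 17 → R
U(20)−O(14): 6 → G
D(3)−O(14): -11≡15 → P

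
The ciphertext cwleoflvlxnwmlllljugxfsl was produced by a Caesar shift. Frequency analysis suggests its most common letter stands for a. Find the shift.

The most frequent ciphertext letter is l (appears 8 times).
l is position 11; a is position 0.
Shift = 11.

11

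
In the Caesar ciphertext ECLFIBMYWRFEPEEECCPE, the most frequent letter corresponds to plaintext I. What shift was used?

The most frequent ciphertext letter is E (appears 6 times).
E is position 4; I is position 8.
Shift = -4≡22.

22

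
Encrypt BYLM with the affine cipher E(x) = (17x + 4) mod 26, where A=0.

B(1): 17·1+4=21 → V
Y(24): 17·24+4=412≡22 → W
L(11): 17·11+4=191≡9 → J
M(12): 17·12+4=208≡0 → A

VWJA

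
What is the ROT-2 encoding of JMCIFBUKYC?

J(9): 9+2=11 → L
M(12): 12+2=14 → O
C(2): 2+2=4 → E
I(8): 8+2=10 → K
F(5): 5+2=7 → H
B(1): 1+2=3 → D
U(20): 20+2=22 → W
K(10): 10+2=12 → M
Y(24): 24+2=26≡0 → A
C(2): 2+2=4 → E

LOEKHDWMAE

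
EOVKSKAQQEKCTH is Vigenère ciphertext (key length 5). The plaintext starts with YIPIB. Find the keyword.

Subtract each crib letter from the matching ciphertext letter (mod 26):
E(4)−Y(24)=-20≡6 → G
O(14)−I(8)=6 → G
V(21)−P(15)=6 → G
K(10)−I(8)=2 → C
S(18)−B(1)=17 → R

GGGCR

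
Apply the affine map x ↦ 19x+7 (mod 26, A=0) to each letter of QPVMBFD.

ZGQBAYM

Q(16): 19·16+7=311≡25 → Z
P(15): 19·15+7=292≡6 → G
V(21): 19·21+7=406≡16 → Q
M(12): 19·12+7=235≡1 → B
B(1): 19·1+7=26≡0 → A
F(5): 19·5+7=102≡24 → Y
D(3): 19·3+7=64≡12 → M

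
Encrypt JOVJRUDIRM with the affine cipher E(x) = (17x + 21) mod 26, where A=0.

SZOSYXUBYR

J(9): 17·9+21=174≡18 → S
O(14): 17·14+21=259≡25 → Z
V(21): 17·21+21=378≡14 → O
J(9): 17·9+21=174≡18 → S
R(17): 17·17+21=310≡24 → Y
U(20): 17·20+21=361≡23 → X
D(3): 17·3+21=72≡20 → U
I(8): 17·8+21=157≡1 → B
R(17): 17·17+21=310≡24 → Y
M(12): 17·12+21=225≡17 → R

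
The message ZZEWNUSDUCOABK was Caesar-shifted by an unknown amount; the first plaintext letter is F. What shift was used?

From the crib: Z(25)−F(5)=20, so the shift is 20.

20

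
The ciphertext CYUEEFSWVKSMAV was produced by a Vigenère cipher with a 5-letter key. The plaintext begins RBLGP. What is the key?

Subtract each crib letter from the matching ciphertext letter (mod 26):
C(2)−R(17)=-15≡11 → L
Y(24)−B(1)=23 → X
U(20)−L(11)=9 → J
E(4)−G(6)=-2≡24 → Y
E(4)−P(15)=-11≡15 → P

LXJYP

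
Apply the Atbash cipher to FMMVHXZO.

UNNESCAL

F(5) → U(20)
M(12) → N(13)
M(12) → N(13)
V(21) → E(4)
H(7) → S(18)
X(23) → C(2)
Z(25) → A(0)
O(14) → L(11)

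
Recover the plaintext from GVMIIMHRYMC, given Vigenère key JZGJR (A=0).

Repeat the key across the ciphertext: JZGJRJZGJRJ
G(6)−J(9): -3≡23 → X
V(21)−Z(25): -4≡22 → W
M(12)−G(6): 6 → G
I(8)−J(9): -1≡25 → Z
I(8)−R(17): -9≡17 → R
M(12)−J(9): 3 → D
H(7)−Z(25): -18≡8 → I
R(17)−G(6): 11 → L
Y(24)−J(9): 15 → P
M(12)−R(17): -5≡21 → V
C(2)−J(9): -7≡19 → T

XWGZRDILPVT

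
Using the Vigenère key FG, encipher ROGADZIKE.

Repeat the key across the message: FGFGFGFGF
R(17)+F(5): 22 → W
O(14)+G(6): 20 → U
G(6)+F(5): 11 → L
A(0)+G(6): 6 → G
D(3)+F(5): 8 → I
Z(25)+G(6): 31≡5 → F
I(8)+F(5): 13 → N
K(10)+G(6): 16 → Q
E(4)+F(5): 9 → J

WULGIFNQJ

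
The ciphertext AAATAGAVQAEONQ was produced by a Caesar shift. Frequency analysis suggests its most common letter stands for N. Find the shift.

13

The most frequent ciphertext letter is A (appears 6 times).
A is position 0; N is position 13.
Shift = -13≡13.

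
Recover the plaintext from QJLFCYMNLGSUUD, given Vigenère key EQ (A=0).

Repeat the key across the ciphertext: EQEQEQEQEQEQEQ
Q(16)−E(4): 12 → M
J(9)−Q(16): -7≡19 → T
L(11)−E(4): 7 → H
F(5)−Q(16): -11≡15 → P
C(2)−E(4): -2≡24 → Y
Y(24)−Q(16): 8 → I
M(12)−E(4): 8 → I
N(13)−Q(16): -3≡23 → X
L(11)−E(4): 7 → H
G(6)−Q(16): -10≡16 → Q
S(18)−E(4): 14 → O
U(20)−Q(16): 4 → E
U(20)−E(4): 16 → Q
D(3)−Q(16): -13≡13 → N

MTHPYIIXHQOEQN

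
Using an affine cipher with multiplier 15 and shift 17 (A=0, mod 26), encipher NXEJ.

EYZW

N(13): 15·13+17=212≡4 → E
X(23): 15·23+17=362≡24 → Y
E(4): 15·4+17=77≡25 → Z
J(9): 15·9+17=152≡22 → W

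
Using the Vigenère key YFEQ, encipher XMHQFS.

Repeat the key across the message: YFEQYF
X(23)+Y(24): 47≡21 → V
M(12)+F(5): 17 → R
H(7)+E(4): 11 → L
Q(16)+Q(16): 32≡6 → G
F(5)+Y(24): 29≡3 → D
S(18)+F(5): 23 → X

VRLGDX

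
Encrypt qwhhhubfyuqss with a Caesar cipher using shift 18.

iozzzmtxqmikk

q(16): 16+18=34≡8 → i
w(22): 22+18=40≡14 → o
h(7): 7+18=25 → z
h(7): 7+18=25 → z
h(7): 7+18=25 → z
u(20): 20+18=38≡12 → m
b(1): 1+18=19 → t
f(5): 5+18=23 → x
y(24): 24+18=42≡16 → q
u(20): 20+18=38≡12 → m
q(16): 16+18=34≡8 → i
s(18): 18+18=36≡10 → k
s(18): 18+18=36≡10 → k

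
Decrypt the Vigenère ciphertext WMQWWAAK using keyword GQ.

Repeat the key across the ciphertext: GQGQGQGQ
W(22)−G(6): 16 → Q
M(12)−Q(16): -4≡22 → W
Q(16)−G(6): 10 → K
W(22)−Q(16): 6 → G
W(22)−G(6): 16 → Q
A(0)−Q(16): -16≡10 → K
A(0)−G(6): -6≡20 → U
K(10)−Q(16): -6≡20 → U

QWKGQKUU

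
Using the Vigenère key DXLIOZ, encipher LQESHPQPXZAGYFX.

Repeat the key across the message: DXLIOZDXLIOZDXL
L(11)+D(3): 14 → O
Q(16)+X(23): 39≡13 → N
E(4)+L(11): 15 → P
S(18)+I(8): 26≡0 → A
H(7)+O(14): 21 → V
P(15)+Z(25): 40≡14 → O
Q(16)+D(3): 19 → T
P(15)+X(23): 38≡12 → M
X(23)+L(11): 34≡8 → I
Z(25)+I(8): 33≡7 → H
A(0)+O(14): 14 → O
G(6)+Z(25): 31≡5 → F
Y(24)+D(3): 27≡1 → B
F(5)+X(23): 28≡2 → C
X(23)+L(11): 34≡8 → I

ONPAVOTMIHOFBCI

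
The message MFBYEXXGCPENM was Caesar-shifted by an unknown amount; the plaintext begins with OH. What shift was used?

24

From the crib: M(12)−O(14)=-2≡24, so the shift is 24.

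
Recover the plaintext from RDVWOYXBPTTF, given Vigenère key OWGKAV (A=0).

DHPMODJFJJTK

Repeat the key across the ciphertext: OWGKAVOWGKAV
R(17)−O(14): 3 → D
D(3)−W(22): -19≡7 → H
V(21)−G(6): 15 → P
W(22)−K(10): 12 → M
O(14)−A(0): 14 → O
Y(24)−V(21): 3 → D
X(23)−O(14): 9 → J
B(1)−W(22): -21≡5 → F
P(15)−G(6): 9 → J
T(19)−K(10): 9 → J
T(19)−A(0): 19 → T
F(5)−V(21): -16≡10 → K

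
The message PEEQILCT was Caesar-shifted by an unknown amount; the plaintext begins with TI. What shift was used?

From the crib: P(15)−T(19)=-4≡22, so the shift is 22.

22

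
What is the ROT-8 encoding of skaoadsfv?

asiwiland

s(18): 18+8=26≡0 → a
k(10): 10+8=18 → s
a(0): 0+8=8 → i
o(14): 14+8=22 → w
a(0): 0+8=8 → i
d(3): 3+8=11 → l
s(18): 18+8=26≡0 → a
f(5): 5+8=13 → n
v(21): 21+8=29≡3 → d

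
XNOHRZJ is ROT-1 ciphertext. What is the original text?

WMNGQYI

X(23): 23−1=22 → W
N(13): 13−1=12 → M
O(14): 14−1=13 → N
H(7): 7−1=6 → G
R(17): 17−1=16 → Q
Z(25): 25−1=24 → Y
J(9): 9−1=8 → I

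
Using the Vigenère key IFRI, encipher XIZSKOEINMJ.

FNQASTVQVRA

Repeat the key across the message: IFRIIFRIIFR
X(23)+I(8): 31≡5 → F
I(8)+F(5): 13 → N
Z(25)+R(17): 42≡16 → Q
S(18)+I(8): 26≡0 → A
K(10)+I(8): 18 → S
O(14)+F(5): 19 → T
E(4)+R(17): 21 → V
I(8)+I(8): 16 → Q
N(13)+I(8): 21 → V
M(12)+F(5): 17 → R
J(9)+R(17): 26≡0 → A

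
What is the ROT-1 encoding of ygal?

y(24): 24+1=25 → z
g(6): 6+1=7 → h
a(0): 0+1=1 → b
l(11): 11+1=12 → m

zhbm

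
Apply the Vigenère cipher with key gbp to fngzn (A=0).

lovfo

Repeat the key across the message: gbpgb
f(5)+g(6): 11 → l
n(13)+b(1): 14 → o
g(6)+p(15): 21 → v
z(25)+g(6): 31≡5 → f
n(13)+b(1): 14 → o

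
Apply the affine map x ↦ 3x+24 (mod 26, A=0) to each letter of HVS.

H(7): 3·7+24=45≡19 → T
V(21): 3·21+24=87≡9 → J
S(18): 3·18+24=78≡0 → A

TJA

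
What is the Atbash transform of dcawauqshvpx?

d(3) → w(22)
c(2) → x(23)
a(0) → z(25)
w(22) → d(3)
a(0) → z(25)
u(20) → f(5)
q(16) → j(9)
s(18) → h(7)
h(7) → s(18)
v(21) → e(4)
p(15) → k(10)
x(23) → c(2)

wxzdzfjhsekc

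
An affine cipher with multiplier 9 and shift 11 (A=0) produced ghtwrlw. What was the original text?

loyhsah

The inverse of 9 mod 26 is 3, since 9·3=27≡1. Apply D(y)=3·(y−11) mod 26:
g(6): 3·(6−11)=-15≡11 → l
h(7): 3·(7−11)=-12≡14 → o
t(19): 3·(19−11)=24 → y
w(22): 3·(22−11)=33≡7 → h
r(17): 3·(17−11)=18 → s
l(11): 3·(11−11)=0 → a
w(22): 3·(22−11)=33≡7 → h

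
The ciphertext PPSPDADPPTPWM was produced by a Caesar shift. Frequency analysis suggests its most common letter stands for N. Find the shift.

2

The most frequent ciphertext letter is P (appears 6 times).
P is position 15; N is position 13.
Shift = 2.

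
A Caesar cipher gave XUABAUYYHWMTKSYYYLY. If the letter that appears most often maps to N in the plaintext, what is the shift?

11

The most frequent ciphertext letter is Y (appears 6 times).
Y is position 24; N is position 13.
Shift = 11.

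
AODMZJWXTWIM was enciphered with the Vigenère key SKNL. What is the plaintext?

IEQBHZJMBMVB

Repeat the key across the ciphertext: SKNLSKNLSKNL
A(0)−S(18): -18≡8 → I
O(14)−K(10): 4 → E
D(3)−N(13): -10≡16 → Q
M(12)−L(11): 1 → B
Z(25)−S(18): 7 → H
J(9)−K(10): -1≡25 → Z
W(22)−N(13): 9 → J
X(23)−L(11): 12 → M
T(19)−S(18): 1 → B
W(22)−K(10): 12 → M
I(8)−N(13): -5≡21 → V
M(12)−L(11): 1 → B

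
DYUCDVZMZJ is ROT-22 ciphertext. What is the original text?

HCYGHZDQDN

D(3): 3−22=-19≡7 → H
Y(24): 24−22=2 → C
U(20): 20−22=-2≡24 → Y
C(2): 2−22=-20≡6 → G
D(3): 3−22=-19≡7 → H
V(21): 21−22=-1≡25 → Z
Z(25): 25−22=3 → D
M(12): 12−22=-10≡16 → Q
Z(25): 25−22=3 → D
J(9): 9−22=-13≡13 → N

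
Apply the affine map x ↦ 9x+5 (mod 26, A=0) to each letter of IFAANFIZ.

I(8): 9·8+5=77≡25 → Z
F(5): 9·5+5=50≡24 → Y
A(0): 9·0+5=5 → F
A(0): 9·0+5=5 → F
N(13): 9·13+5=122≡18 → S
F(5): 9·5+5=50≡24 → Y
I(8): 9·8+5=77≡25 → Z
Z(25): 9·25+5=230≡22 → W

ZYFFSYZW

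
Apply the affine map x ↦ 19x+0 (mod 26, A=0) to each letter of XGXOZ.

X(23): 19·23+0=437≡21 → V
G(6): 19·6+0=114≡10 → K
X(23): 19·23+0=437≡21 → V
O(14): 19·14+0=266≡6 → G
Z(25): 19·25+0=475≡7 → H

VKVGH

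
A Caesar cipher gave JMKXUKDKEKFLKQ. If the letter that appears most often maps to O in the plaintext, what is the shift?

22

The most frequent ciphertext letter is K (appears 5 times).
K is position 10; O is position 14.
Shift = -4≡22.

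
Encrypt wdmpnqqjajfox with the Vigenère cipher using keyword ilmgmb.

eoyvzryumprpf

Repeat the key across the message: ilmgmbilmgmbi
w(22)+i(8): 30≡4 → e
d(3)+l(11): 14 → o
m(12)+m(12): 24 → y
p(15)+g(6): 21 → v
n(13)+m(12): 25 → z
q(16)+b(1): 17 → r
q(16)+i(8): 24 → y
j(9)+l(11): 20 → u
a(0)+m(12): 12 → m
j(9)+g(6): 15 → p
f(5)+m(12): 17 → r
o(14)+b(1): 15 → p
x(23)+i(8): 31≡5 → f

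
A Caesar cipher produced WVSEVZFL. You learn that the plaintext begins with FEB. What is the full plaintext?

FEBNEIOU

From the crib: W(22)−F(5)=17, so the shift is 17.
Subtract 17 from each ciphertext letter:
W(22): 22−17=5 → F
V(21): 21−17=4 → E
S(18): 18−17=1 → B
E(4): 4−17=-13≡13 → N
V(21): 21−17=4 → E
Z(25): 25−17=8 → I
F(5): 5−17=-12≡14 → O
L(11): 11−17=-6≡20 → U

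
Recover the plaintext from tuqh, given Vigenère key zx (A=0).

Repeat the key across the ciphertext: zxzx
t(19)−z(25): -6≡20 → u
u(20)−x(23): -3≡23 → x
q(16)−z(25): -9≡17 → r
h(7)−x(23): -16≡10 → k

uxrk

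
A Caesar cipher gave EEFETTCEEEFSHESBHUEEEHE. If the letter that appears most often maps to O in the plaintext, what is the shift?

The most frequent ciphertext letter is E (appears 11 times).
E is position 4; O is position 14.
Shift = -10≡16.

16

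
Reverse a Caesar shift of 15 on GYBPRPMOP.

RJMACAXZA

G(6): 6−15=-9≡17 → R
Y(24): 24−15=9 → J
B(1): 1−15=-14≡12 → M
P(15): 15−15=0 → A
R(17): 17−15=2 → C
P(15): 15−15=0 → A
M(12): 12−15=-3≡23 → X
O(14): 14−15=-1≡25 → Z
P(15): 15−15=0 → A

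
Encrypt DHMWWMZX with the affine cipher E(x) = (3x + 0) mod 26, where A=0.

D(3): 3·3+0=9 → J
H(7): 3·7+0=21 → V
M(12): 3·12+0=36≡10 → K
W(22): 3·22+0=66≡14 → O
W(22): 3·22+0=66≡14 → O
M(12): 3·12+0=36≡10 → K
Z(25): 3·25+0=75≡23 → X
X(23): 3·23+0=69≡17 → R

JVKOOKXR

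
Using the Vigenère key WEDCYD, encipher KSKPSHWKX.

GWNRQKSOA

Repeat the key across the message: WEDCYDWED
K(10)+W(22): 32≡6 → G
S(18)+E(4): 22 → W
K(10)+D(3): 13 → N
P(15)+C(2): 17 → R
S(18)+Y(24): 42≡16 → Q
H(7)+D(3): 10 → K
W(22)+W(22): 44≡18 → S
K(10)+E(4): 14 → O
X(23)+D(3): 26≡0 → A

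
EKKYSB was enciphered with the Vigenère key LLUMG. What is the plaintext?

Repeat the key across the ciphertext: LLUMGL
E(4)−L(11): -7≡19 → T
K(10)−L(11): -1≡25 → Z
K(10)−U(20): -10≡16 → Q
Y(24)−M(12): 12 → M
S(18)−G(6): 12 → M
B(1)−L(11): -10≡16 → Q

TZQMMQ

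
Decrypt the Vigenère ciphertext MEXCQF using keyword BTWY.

Repeat the key across the ciphertext: BTWYBT
M(12)−B(1): 11 → L
E(4)−T(19): -15≡11 → L
X(23)−W(22): 1 → B
C(2)−Y(24): -22≡4 → E
Q(16)−B(1): 15 → P
F(5)−T(19): -14≡12 → M

LLBEPM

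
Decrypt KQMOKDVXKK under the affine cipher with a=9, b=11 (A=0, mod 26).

XPDJXCEKXX

The inverse of 9 mod 26 is 3, since 9·3=27≡1. Apply D(y)=3·(y−11) mod 26:
K(10): 3·(10−11)=-3≡23 → X
Q(16): 3·(16−11)=15 → P
M(12): 3·(12−11)=3 → D
O(14): 3·(14−11)=9 → J
K(10): 3·(10−11)=-3≡23 → X
D(3): 3·(3−11)=-24≡2 → C
V(21): 3·(21−11)=30≡4 → E
X(23): 3·(23−11)=36≡10 → K
K(10): 3·(10−11)=-3≡23 → X
K(10): 3·(10−11)=-3≡23 → X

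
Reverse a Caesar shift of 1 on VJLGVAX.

V(21): 21−1=20 → U
J(9): 9−1=8 → I
L(11): 11−1=10 → K
G(6): 6−1=5 → F
V(21): 21−1=20 → U
A(0): 0−1=-1≡25 → Z
X(23): 23−1=22 → W

UIKFUZW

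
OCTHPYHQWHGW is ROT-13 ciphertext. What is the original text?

BPGUCLUDJUTJ

O(14): 14−13=1 → B
C(2): 2−13=-11≡15 → P
T(19): 19−13=6 → G
H(7): 7−13=-6≡20 → U
P(15): 15−13=2 → C
Y(24): 24−13=11 → L
H(7): 7−13=-6≡20 → U
Q(16): 16−13=3 → D
W(22): 22−13=9 → J
H(7): 7−13=-6≡20 → U
G(6): 6−13=-7≡19 → T
W(22): 22−13=9 → J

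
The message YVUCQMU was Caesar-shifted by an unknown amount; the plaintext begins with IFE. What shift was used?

16

From the crib: Y(24)−I(8)=16, so the shift is 16.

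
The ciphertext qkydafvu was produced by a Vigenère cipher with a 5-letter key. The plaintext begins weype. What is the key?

Subtract each crib letter from the matching ciphertext letter (mod 26):
q(16)−w(22)=-6≡20 → u
k(10)−e(4)=6 → g
y(24)−y(24)=0 → a
d(3)−p(15)=-12≡14 → o
a(0)−e(4)=-4≡22 → w

ugaow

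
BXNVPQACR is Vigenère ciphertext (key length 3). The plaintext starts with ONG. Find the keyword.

NKH

Subtract each crib letter from the matching ciphertext letter (mod 26):
B(1)−O(14)=-13≡13 → N
X(23)−N(13)=10 → K
N(13)−G(6)=7 → H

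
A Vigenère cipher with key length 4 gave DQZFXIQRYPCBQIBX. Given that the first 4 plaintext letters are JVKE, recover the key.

Subtract each crib letter from the matching ciphertext letter (mod 26):
D(3)−J(9)=-6≡20 → U
Q(16)−V(21)=-5≡21 → V
Z(25)−K(10)=15 → P
F(5)−E(4)=1 → B

UVPB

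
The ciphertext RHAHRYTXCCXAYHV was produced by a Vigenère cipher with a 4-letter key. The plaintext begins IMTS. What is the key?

Subtract each crib letter from the matching ciphertext letter (mod 26):
R(17)−I(8)=9 → J
H(7)−M(12)=-5≡21 → V
A(0)−T(19)=-19≡7 → H
H(7)−S(18)=-11≡15 → P

JVHP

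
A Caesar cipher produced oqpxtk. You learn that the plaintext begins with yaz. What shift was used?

From the crib: o(14)−y(24)=-10≡16, so the shift is 16.

16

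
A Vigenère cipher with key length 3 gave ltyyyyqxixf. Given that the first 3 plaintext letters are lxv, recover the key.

awd

Subtract each crib letter from the matching ciphertext letter (mod 26):
l(11)−l(11)=0 → a
t(19)−x(23)=-4≡22 → w
y(24)−v(21)=3 → d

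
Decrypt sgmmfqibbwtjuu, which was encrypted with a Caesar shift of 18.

s(18): 18−18=0 → a
g(6): 6−18=-12≡14 → o
m(12): 12−18=-6≡20 → u
m(12): 12−18=-6≡20 → u
f(5): 5−18=-13≡13 → n
q(16): 16−18=-2≡24 → y
i(8): 8−18=-10≡16 → q
b(1): 1−18=-17≡9 → j
b(1): 1−18=-17≡9 → j
w(22): 22−18=4 → e
t(19): 19−18=1 → b
j(9): 9−18=-9≡17 → r
u(20): 20−18=2 → c
u(20): 20−18=2 → c

aouunyqjjebrcc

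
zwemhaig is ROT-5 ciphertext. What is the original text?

urzhcvdb

z(25): 25−5=20 → u
w(22): 22−5=17 → r
e(4): 4−5=-1≡25 → z
m(12): 12−5=7 → h
h(7): 7−5=2 → c
a(0): 0−5=-5≡21 → v
i(8): 8−5=3 → d
g(6): 6−5=1 → b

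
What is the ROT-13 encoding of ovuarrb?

o(14): 14+13=27≡1 → b
v(21): 21+13=34≡8 → i
u(20): 20+13=33≡7 → h
a(0): 0+13=13 → n
r(17): 17+13=30≡4 → e
r(17): 17+13=30≡4 → e
b(1): 1+13=14 → o

bihneeo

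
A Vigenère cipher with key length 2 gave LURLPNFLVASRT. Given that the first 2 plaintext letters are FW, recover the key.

GY

Subtract each crib letter from the matching ciphertext letter (mod 26):
L(11)−F(5)=6 → G
U(20)−W(22)=-2≡24 → Y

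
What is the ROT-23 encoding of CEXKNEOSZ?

ZBUHKBLPW

C(2): 2+23=25 → Z
E(4): 4+23=27≡1 → B
X(23): 23+23=46≡20 → U
K(10): 10+23=33≡7 → H
N(13): 13+23=36≡10 → K
E(4): 4+23=27≡1 → B
O(14): 14+23=37≡11 → L
S(18): 18+23=41≡15 → P
Z(25): 25+23=48≡22 → W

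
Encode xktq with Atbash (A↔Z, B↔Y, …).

cpgj

x(23) → c(2)
k(10) → p(15)
t(19) → g(6)
q(16) → j(9)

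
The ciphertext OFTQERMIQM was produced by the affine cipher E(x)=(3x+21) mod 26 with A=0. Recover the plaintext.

PMIHDQXNHX

The inverse of 3 mod 26 is 9, since 3·9=27≡1. Apply D(y)=9·(y−21) mod 26:
O(14): 9·(14−21)=-63≡15 → P
F(5): 9·(5−21)=-144≡12 → M
T(19): 9·(19−21)=-18≡8 → I
Q(16): 9·(16−21)=-45≡7 → H
E(4): 9·(4−21)=-153≡3 → D
R(17): 9·(17−21)=-36≡16 → Q
M(12): 9·(12−21)=-81≡23 → X
I(8): 9·(8−21)=-117≡13 → N
Q(16): 9·(16−21)=-45≡7 → H
M(12): 9·(12−21)=-81≡23 → X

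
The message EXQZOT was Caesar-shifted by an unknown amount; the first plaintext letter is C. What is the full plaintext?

CVOXMR

From the crib: E(4)−C(2)=2, so the shift is 2.
Subtract 2 from each ciphertext letter:
E(4): 4−2=2 → C
X(23): 23−2=21 → V
Q(16): 16−2=14 → O
Z(25): 25−2=23 → X
O(14): 14−2=12 → M
T(19): 19−2=17 → R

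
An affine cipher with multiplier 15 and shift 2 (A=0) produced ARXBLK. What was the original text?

The inverse of 15 mod 26 is 7, since 15·7=105≡1. Apply D(y)=7·(y−2) mod 26:
A(0): 7·(0−2)=-14≡12 → M
R(17): 7·(17−2)=105≡1 → B
X(23): 7·(23−2)=147≡17 → R
B(1): 7·(1−2)=-7≡19 → T
L(11): 7·(11−2)=63≡11 → L
K(10): 7·(10−2)=56≡4 → E

MBRTLE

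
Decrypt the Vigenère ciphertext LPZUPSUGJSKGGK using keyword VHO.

Repeat the key across the ciphertext: VHOVHOVHOVHOVH
L(11)−V(21): -10≡16 → Q
P(15)−H(7): 8 → I
Z(25)−O(14): 11 → L
U(20)−V(21): -1≡25 → Z
P(15)−H(7): 8 → I
S(18)−O(14): 4 → E
U(20)−V(21): -1≡25 → Z
G(6)−H(7): -1≡25 → Z
J(9)−O(14): -5≡21 → V
S(18)−V(21): -3≡23 → X
K(10)−H(7): 3 → D
G(6)−O(14): -8≡18 → S
G(6)−V(21): -15≡11 → L
K(10)−H(7): 3 → D

QILZIEZZVXDSLD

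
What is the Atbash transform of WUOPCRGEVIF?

DFLKXITVERU

W(22) → D(3)
U(20) → F(5)
O(14) → L(11)
P(15) → K(10)
C(2) → X(23)
R(17) → I(8)
G(6) → T(19)
E(4) → V(21)
V(21) → E(4)
I(8) → R(17)
F(5) → U(20)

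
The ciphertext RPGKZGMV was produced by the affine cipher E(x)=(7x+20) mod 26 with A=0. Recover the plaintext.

The inverse of 7 mod 26 is 15, since 7·15=105≡1. Apply D(y)=15·(y−20) mod 26:
R(17): 15·(17−20)=-45≡7 → H
P(15): 15·(15−20)=-75≡3 → D
G(6): 15·(6−20)=-210≡24 → Y
K(10): 15·(10−20)=-150≡6 → G
Z(25): 15·(25−20)=75≡23 → X
G(6): 15·(6−20)=-210≡24 → Y
M(12): 15·(12−20)=-120≡10 → K
V(21): 15·(21−20)=15 → P

HDYGXYKP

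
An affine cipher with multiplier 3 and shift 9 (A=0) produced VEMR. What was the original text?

EHBU

The inverse of 3 mod 26 is 9, since 3·9=27≡1. Apply D(y)=9·(y−9) mod 26:
V(21): 9·(21−9)=108≡4 → E
E(4): 9·(4−9)=-45≡7 → H
M(12): 9·(12−9)=27≡1 → B
R(17): 9·(17−9)=72≡20 → U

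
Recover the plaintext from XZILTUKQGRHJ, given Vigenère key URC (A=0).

DIGRCSQZEXQH

Repeat the key across the ciphertext: URCURCURCURC
X(23)−U(20): 3 → D
Z(25)−R(17): 8 → I
I(8)−C(2): 6 → G
L(11)−U(20): -9≡17 → R
T(19)−R(17): 2 → C
U(20)−C(2): 18 → S
K(10)−U(20): -10≡16 → Q
Q(16)−R(17): -1≡25 → Z
G(6)−C(2): 4 → E
R(17)−U(20): -3≡23 → X
H(7)−R(17): -10≡16 → Q
J(9)−C(2): 7 → H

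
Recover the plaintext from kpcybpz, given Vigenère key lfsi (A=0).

zkkqqkh

Repeat the key across the ciphertext: lfsilfs
k(10)−l(11): -1≡25 → z
p(15)−f(5): 10 → k
c(2)−s(18): -16≡10 → k
y(24)−i(8): 16 → q
b(1)−l(11): -10≡16 → q
p(15)−f(5): 10 → k
z(25)−s(18): 7 → h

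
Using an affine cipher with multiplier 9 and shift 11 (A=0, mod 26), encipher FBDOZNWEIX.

F(5): 9·5+11=56≡4 → E
B(1): 9·1+11=20 → U
D(3): 9·3+11=38≡12 → M
O(14): 9·14+11=137≡7 → H
Z(25): 9·25+11=236≡2 → C
N(13): 9·13+11=128≡24 → Y
W(22): 9·22+11=209≡1 → B
E(4): 9·4+11=47≡21 → V
I(8): 9·8+11=83≡5 → F
X(23): 9·23+11=218≡10 → K

EUMHCYBVFK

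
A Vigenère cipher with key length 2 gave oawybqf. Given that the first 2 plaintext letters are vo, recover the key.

Subtract each crib letter from the matching ciphertext letter (mod 26):
o(14)−v(21)=-7≡19 → t
a(0)−o(14)=-14≡12 → m

tm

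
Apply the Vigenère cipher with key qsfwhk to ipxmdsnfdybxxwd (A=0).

yhcikcdxiuihnoi

Repeat the key across the message: qsfwhkqsfwhkqsf
i(8)+q(16): 24 → y
p(15)+s(18): 33≡7 → h
x(23)+f(5): 28≡2 → c
m(12)+w(22): 34≡8 → i
d(3)+h(7): 10 → k
s(18)+k(10): 28≡2 → c
n(13)+q(16): 29≡3 → d
f(5)+s(18): 23 → x
d(3)+f(5): 8 → i
y(24)+w(22): 46≡20 → u
b(1)+h(7): 8 → i
x(23)+k(10): 33≡7 → h
x(23)+q(16): 39≡13 → n
w(22)+s(18): 40≡14 → o
d(3)+f(5): 8 → i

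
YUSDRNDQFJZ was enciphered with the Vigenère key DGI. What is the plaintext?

Repeat the key across the ciphertext: DGIDGIDGIDG
Y(24)−D(3): 21 → V
U(20)−G(6): 14 → O
S(18)−I(8): 10 → K
D(3)−D(3): 0 → A
R(17)−G(6): 11 → L
N(13)−I(8): 5 → F
D(3)−D(3): 0 → A
Q(16)−G(6): 10 → K
F(5)−I(8): -3≡23 → X
J(9)−D(3): 6 → G
Z(25)−G(6): 19 → T

VOKALFAKXGT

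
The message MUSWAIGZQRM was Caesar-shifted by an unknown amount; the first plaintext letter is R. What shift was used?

21

From the crib: M(12)−R(17)=-5≡21, so the shift is 21.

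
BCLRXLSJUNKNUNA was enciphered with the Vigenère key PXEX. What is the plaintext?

Repeat the key across the ciphertext: PXEXPXEXPXEXPXE
B(1)−P(15): -14≡12 → M
C(2)−X(23): -21≡5 → F
L(11)−E(4): 7 → H
R(17)−X(23): -6≡20 → U
X(23)−P(15): 8 → I
L(11)−X(23): -12≡14 → O
S(18)−E(4): 14 → O
J(9)−X(23): -14≡12 → M
U(20)−P(15): 5 → F
N(13)−X(23): -10≡16 → Q
K(10)−E(4): 6 → G
N(13)−X(23): -10≡16 → Q
U(20)−P(15): 5 → F
N(13)−X(23): -10≡16 → Q
A(0)−E(4): -4≡22 → W

MFHUIOOMFQGQFQW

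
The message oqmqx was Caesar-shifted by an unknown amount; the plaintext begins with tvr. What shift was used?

21

From the crib: o(14)−t(19)=-5≡21, so the shift is 21.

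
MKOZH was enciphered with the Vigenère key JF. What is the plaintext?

DFFUY

Repeat the key across the ciphertext: JFJFJ
M(12)−J(9): 3 → D
K(10)−F(5): 5 → F
O(14)−J(9): 5 → F
Z(25)−F(5): 20 → U
H(7)−J(9): -2≡24 → Y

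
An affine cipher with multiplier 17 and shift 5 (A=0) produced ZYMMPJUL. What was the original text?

SVFFWOHI

The inverse of 17 mod 26 is 23, since 17·23=391≡1. Apply D(y)=23·(y−5) mod 26:
Z(25): 23·(25−5)=460≡18 → S
Y(24): 23·(24−5)=437≡21 → V
M(12): 23·(12−5)=161≡5 → F
M(12): 23·(12−5)=161≡5 → F
P(15): 23·(15−5)=230≡22 → W
J(9): 23·(9−5)=92≡14 → O
U(20): 23·(20−5)=345≡7 → H
L(11): 23·(11−5)=138≡8 → I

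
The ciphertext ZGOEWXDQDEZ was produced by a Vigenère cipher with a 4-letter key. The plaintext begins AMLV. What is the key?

Subtract each crib letter from the matching ciphertext letter (mod 26):
Z(25)−A(0)=25 → Z
G(6)−M(12)=-6≡20 → U
O(14)−L(11)=3 → D
E(4)−V(21)=-17≡9 → J

ZUDJ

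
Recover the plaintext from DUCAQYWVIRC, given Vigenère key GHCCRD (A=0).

Repeat the key across the ciphertext: GHCCRDGHCCR
D(3)−G(6): -3≡23 → X
U(20)−H(7): 13 → N
C(2)−C(2): 0 → A
A(0)−C(2): -2≡24 → Y
Q(16)−R(17): -1≡25 → Z
Y(24)−D(3): 21 → V
W(22)−G(6): 16 → Q
V(21)−H(7): 14 → O
I(8)−C(2): 6 → G
R(17)−C(2): 15 → P
C(2)−R(17): -15≡11 → L

XNAYZVQOGPL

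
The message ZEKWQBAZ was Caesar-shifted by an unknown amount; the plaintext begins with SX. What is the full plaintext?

SXDPJUTS

From the crib: Z(25)−S(18)=7, so the shift is 7.
Subtract 7 from each ciphertext letter:
Z(25): 25−7=18 → S
E(4): 4−7=-3≡23 → X
K(10): 10−7=3 → D
W(22): 22−7=15 → P
Q(16): 16−7=9 → J
B(1): 1−7=-6≡20 → U
A(0): 0−7=-7≡19 → T
Z(25): 25−7=18 → S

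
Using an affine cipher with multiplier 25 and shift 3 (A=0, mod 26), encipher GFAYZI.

G(6): 25·6+3=153≡23 → X
F(5): 25·5+3=128≡24 → Y
A(0): 25·0+3=3 → D
Y(24): 25·24+3=603≡5 → F
Z(25): 25·25+3=628≡4 → E
I(8): 25·8+3=203≡21 → V

XYDFEV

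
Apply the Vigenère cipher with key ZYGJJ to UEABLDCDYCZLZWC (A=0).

Repeat the key across the message: ZYGJJZYGJJZYGJJ
U(20)+Z(25): 45≡19 → T
E(4)+Y(24): 28≡2 → C
A(0)+G(6): 6 → G
B(1)+J(9): 10 → K
L(11)+J(9): 20 → U
D(3)+Z(25): 28≡2 → C
C(2)+Y(24): 26≡0 → A
D(3)+G(6): 9 → J
Y(24)+J(9): 33≡7 → H
C(2)+J(9): 11 → L
Z(25)+Z(25): 50≡24 → Y
L(11)+Y(24): 35≡9 → J
Z(25)+G(6): 31≡5 → F
W(22)+J(9): 31≡5 → F
C(2)+J(9): 11 → L

TCGKUCAJHLYJFFL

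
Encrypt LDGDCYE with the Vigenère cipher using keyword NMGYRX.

Repeat the key across the message: NMGYRXN
L(11)+N(13): 24 → Y
D(3)+M(12): 15 → P
G(6)+G(6): 12 → M
D(3)+Y(24): 27≡1 → B
C(2)+R(17): 19 → T
Y(24)+X(23): 47≡21 → V
E(4)+N(13): 17 → R

YPMBTVR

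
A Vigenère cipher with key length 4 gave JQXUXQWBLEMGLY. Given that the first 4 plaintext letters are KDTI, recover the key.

Subtract each crib letter from the matching ciphertext letter (mod 26):
J(9)−K(10)=-1≡25 → Z
Q(16)−D(3)=13 → N
X(23)−T(19)=4 → E
U(20)−I(8)=12 → M

ZNEM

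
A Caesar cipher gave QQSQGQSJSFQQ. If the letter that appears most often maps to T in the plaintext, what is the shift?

The most frequent ciphertext letter is Q (appears 6 times).
Q is position 16; T is position 19.
Shift = -3≡23.

23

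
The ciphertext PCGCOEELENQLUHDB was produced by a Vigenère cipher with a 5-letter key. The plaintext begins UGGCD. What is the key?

Subtract each crib letter from the matching ciphertext letter (mod 26):
P(15)−U(20)=-5≡21 → V
C(2)−G(6)=-4≡22 → W
G(6)−G(6)=0 → A
C(2)−C(2)=0 → A
O(14)−D(3)=11 → L

VWAAL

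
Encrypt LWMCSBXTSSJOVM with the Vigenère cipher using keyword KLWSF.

Repeat the key across the message: KLWSFKLWSFKLWS
L(11)+K(10): 21 → V
W(22)+L(11): 33≡7 → H
M(12)+W(22): 34≡8 → I
C(2)+S(18): 20 → U
S(18)+F(5): 23 → X
B(1)+K(10): 11 → L
X(23)+L(11): 34≡8 → I
T(19)+W(22): 41≡15 → P
S(18)+S(18): 36≡10 → K
S(18)+F(5): 23 → X
J(9)+K(10): 19 → T
O(14)+L(11): 25 → Z
V(21)+W(22): 43≡17 → R
M(12)+S(18): 30≡4 → E

VHIUXLIPKXTZRE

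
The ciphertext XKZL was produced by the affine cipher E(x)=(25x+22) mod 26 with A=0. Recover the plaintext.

ZMXL

The inverse of 25 mod 26 is 25, since 25·25=625≡1. Apply D(y)=25·(y−22) mod 26:
X(23): 25·(23−22)=25 → Z
K(10): 25·(10−22)=-300≡12 → M
Z(25): 25·(25−22)=75≡23 → X
L(11): 25·(11−22)=-275≡11 → L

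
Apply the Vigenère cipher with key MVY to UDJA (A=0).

Repeat the key across the message: MVYM
U(20)+M(12): 32≡6 → G
D(3)+V(21): 24 → Y
J(9)+Y(24): 33≡7 → H
A(0)+M(12): 12 → M

GYHM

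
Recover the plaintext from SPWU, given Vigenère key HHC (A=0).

Repeat the key across the ciphertext: HHCH
S(18)−H(7): 11 → L
P(15)−H(7): 8 → I
W(22)−C(2): 20 → U
U(20)−H(7): 13 → N

LIUN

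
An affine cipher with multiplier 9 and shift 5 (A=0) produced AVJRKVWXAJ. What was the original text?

LWMKPWZCLM

The inverse of 9 mod 26 is 3, since 9·3=27≡1. Apply D(y)=3·(y−5) mod 26:
A(0): 3·(0−5)=-15≡11 → L
V(21): 3·(21−5)=48≡22 → W
J(9): 3·(9−5)=12 → M
R(17): 3·(17−5)=36≡10 → K
K(10): 3·(10−5)=15 → P
V(21): 3·(21−5)=48≡22 → W
W(22): 3·(22−5)=51≡25 → Z
X(23): 3·(23−5)=54≡2 → C
A(0): 3·(0−5)=-15≡11 → L
J(9): 3·(9−5)=12 → M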